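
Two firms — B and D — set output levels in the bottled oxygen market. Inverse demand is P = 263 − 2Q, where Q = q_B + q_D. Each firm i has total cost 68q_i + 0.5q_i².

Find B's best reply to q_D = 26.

28.6

Firm B's profit: π = q_B(263 − 2(q_B + q_D)) − 68q_B − 0.5q_B².
∂π/∂q_B = 195 − 5q_B − 2q_D = 0, so q_B = 39 − 0.4q_D.
At q_D = 26: q_B = 39 − 0.4·26 = 28.6.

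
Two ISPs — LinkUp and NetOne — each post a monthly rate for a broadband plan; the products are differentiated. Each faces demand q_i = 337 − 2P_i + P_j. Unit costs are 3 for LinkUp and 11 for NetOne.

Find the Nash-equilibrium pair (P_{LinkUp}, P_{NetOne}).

115.4, 118.6

LinkUp's profit: π = (P_{LinkUp} − 3)(337 − 2P_{LinkUp} + P_{NetOne}).
∂π/∂P_{LinkUp} = 343 − 4P_{LinkUp} + P_{NetOne} = 0 ⇒ P_{LinkUp} = 85.75 + 0.25P_{NetOne}.
Similarly P_{NetOne} = 89.75 + 0.25P_{LinkUp}.
Substituting the second reaction function into the first: P_{LinkUp} = 85.75 + 0.25(89.75 + 0.25P_{LinkUp}), which gives 0.9375P_{LinkUp} = 108.1875 ⇒ P_{LinkUp} = 115.4.
Then P_{NetOne} = 89.75 + 0.25·115.4 = 118.6.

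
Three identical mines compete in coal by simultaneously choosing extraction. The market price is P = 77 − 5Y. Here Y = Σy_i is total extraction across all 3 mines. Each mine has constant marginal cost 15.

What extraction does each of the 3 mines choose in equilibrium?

3.1

A representative mine's profit is π_i = y_i(77 − 5Y) − 15y_i, with Y = y_i + Σ_{j≠i} y_j.
First-order condition: 62 − 10y_i − 5Σ_{j≠i} y_j = 0.
In a symmetric equilibrium every mine chooses the same y, so Σ_{j≠i} y_j = 2y. The condition becomes 62 − 20y = 0, giving y = 62/20 = 3.1.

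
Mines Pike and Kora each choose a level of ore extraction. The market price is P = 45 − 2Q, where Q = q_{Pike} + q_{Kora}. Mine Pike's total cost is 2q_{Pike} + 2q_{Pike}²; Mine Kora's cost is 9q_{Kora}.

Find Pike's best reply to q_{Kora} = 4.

Mine Pike's profit: π = q_{Pike}(45 − 2(q_{Pike} + q_{Kora})) − 2q_{Pike} − 2q_{Pike}².
∂π/∂q_{Pike} = 43 − 8q_{Pike} − 2q_{Kora} = 0, so q_{Pike} = 5.375 − 0.25q_{Kora}.
At q_{Kora} = 4: q_{Pike} = 5.375 − 0.25·4 = 4.375.

4.375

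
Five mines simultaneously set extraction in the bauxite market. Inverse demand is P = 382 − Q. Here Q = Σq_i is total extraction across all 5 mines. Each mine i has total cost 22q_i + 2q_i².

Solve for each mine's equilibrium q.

A representative mine's profit is π_i = q_i(382 − Q) − 22q_i − 2q_i², with Q = q_i + Σ_{j≠i} q_j.
First-order condition: 360 − 6q_i − Σ_{j≠i} q_j = 0.
With identical mines, set every q_j = q: then 360 − 6q − 4q = 0, i.e. q = 360/10 = 36.

36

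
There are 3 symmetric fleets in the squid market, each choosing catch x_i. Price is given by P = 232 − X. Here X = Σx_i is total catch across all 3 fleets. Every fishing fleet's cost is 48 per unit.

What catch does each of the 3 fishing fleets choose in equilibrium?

A representative fishing fleet's profit is π_i = x_i(232 − X) − 48x_i, with X = x_i + Σ_{j≠i} x_j.
First-order condition: 184 − 2x_i − Σ_{j≠i} x_j = 0.
With identical fishing fleets, set every x_j = x: then 184 − 2x − 2x = 0, i.e. x = 184/4 = 46.

46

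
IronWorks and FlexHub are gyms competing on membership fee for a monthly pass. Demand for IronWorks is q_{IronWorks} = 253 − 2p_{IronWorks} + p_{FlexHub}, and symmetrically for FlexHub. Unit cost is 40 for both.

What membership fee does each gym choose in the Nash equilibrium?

111

IronWorks's profit: π = (p_{IronWorks} − 40)(253 − 2p_{IronWorks} + p_{FlexHub}).
∂π/∂p_{IronWorks} = 333 − 4p_{IronWorks} + p_{FlexHub} = 0 ⇒ p_{IronWorks} = 83.25 + 0.25p_{FlexHub}.
Setting p_{IronWorks} = p_{FlexHub} in the reaction function: p_{IronWorks} = 83.25 + 0.25p_{IronWorks}, so p_{IronWorks} = 83.25 / 0.75 = 111.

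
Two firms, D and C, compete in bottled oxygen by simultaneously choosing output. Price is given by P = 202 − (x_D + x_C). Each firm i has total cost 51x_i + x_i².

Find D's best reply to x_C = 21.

Firm D's profit: π = x_D(202 − (x_D + x_C)) − 51x_D − x_D².
∂π/∂x_D = 151 − 4x_D − x_C = 0, so x_D = 37.75 − 0.25x_C.
At x_C = 21: x_D = 37.75 − 0.25·21 = 32.5.

32.5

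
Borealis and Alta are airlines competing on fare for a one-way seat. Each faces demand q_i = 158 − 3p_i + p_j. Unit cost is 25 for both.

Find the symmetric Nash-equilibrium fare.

46.6

Borealis's profit: π = (p_{Borealis} − 25)(158 − 3p_{Borealis} + p_{Alta}).
∂π/∂p_{Borealis} = 233 − 6p_{Borealis} + p_{Alta} = 0 ⇒ p_{Borealis} = 233/6 + (1/6)p_{Alta}.
By symmetry p_{Alta} = p_{Borealis}; substituting into the reaction function, (5/6)p_{Borealis} = 233/6 and p_{Borealis} = 46.6.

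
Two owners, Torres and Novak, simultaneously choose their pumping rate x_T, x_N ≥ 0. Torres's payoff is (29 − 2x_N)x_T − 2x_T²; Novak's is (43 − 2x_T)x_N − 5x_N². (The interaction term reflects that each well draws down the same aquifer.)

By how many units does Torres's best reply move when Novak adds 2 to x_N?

-1

Expanding Torres's payoff: 29x_T − 2x_Nx_T − 2x_T².
∂π/∂x_T = 29 − 2x_N − 4x_T = 0, so x_T = 7.25 − 0.5x_N.
The reaction-function slope is −0.5, so a 2-unit rise in x_N moves x_T by −0.5 × 2 = −1. Torres's best response falls — the actions are strategic substitutes.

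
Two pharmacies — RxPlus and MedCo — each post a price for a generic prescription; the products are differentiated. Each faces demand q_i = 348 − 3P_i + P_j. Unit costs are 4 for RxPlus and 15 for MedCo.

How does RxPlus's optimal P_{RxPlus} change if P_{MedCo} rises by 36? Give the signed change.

6

RxPlus's profit: π = (P_{RxPlus} − 4)(348 − 3P_{RxPlus} + P_{MedCo}).
∂π/∂P_{RxPlus} = 360 − 6P_{RxPlus} + P_{MedCo} = 0 ⇒ P_{RxPlus} = 60 + (1/6)P_{MedCo}.
The reaction-function slope is 1/6, so a 36-unit rise in P_{MedCo} moves P_{RxPlus} by 1/6 × 36 = 6. RxPlus's best response rises — the actions are strategic complements.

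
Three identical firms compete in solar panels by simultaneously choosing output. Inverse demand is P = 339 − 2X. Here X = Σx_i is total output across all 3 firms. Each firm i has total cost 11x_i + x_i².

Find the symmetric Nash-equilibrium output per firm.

32.8

A representative firm's profit is π_i = x_i(339 − 2X) − 11x_i − x_i², with X = x_i + Σ_{j≠i} x_j.
First-order condition: 328 − 6x_i − 2Σ_{j≠i} x_j = 0.
In a symmetric equilibrium every firm chooses the same x, so Σ_{j≠i} x_j = 2x. The condition becomes 328 − 10x = 0, giving x = 328/10 = 32.8.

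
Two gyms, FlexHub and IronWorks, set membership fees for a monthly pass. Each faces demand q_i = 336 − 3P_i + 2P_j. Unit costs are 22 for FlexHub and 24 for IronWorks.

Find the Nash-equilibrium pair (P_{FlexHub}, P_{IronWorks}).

FlexHub's profit: π = (P_{FlexHub} − 22)(336 − 3P_{FlexHub} + 2P_{IronWorks}).
∂π/∂P_{FlexHub} = 402 − 6P_{FlexHub} + 2P_{IronWorks} = 0 ⇒ P_{FlexHub} = 67 + (1/3)P_{IronWorks}.
Similarly P_{IronWorks} = 68 + (1/3)P_{FlexHub}.
Plugging P_{IronWorks} into FlexHub's best response: P_{FlexHub} = 67 + (1/3)(68 + (1/3)P_{FlexHub}) ⇒ (8/9)P_{FlexHub} = 269/3, so P_{FlexHub} = 100.875.
Then P_{IronWorks} = 68 + (1/3)·100.875 = 101.625.

100.875, 101.625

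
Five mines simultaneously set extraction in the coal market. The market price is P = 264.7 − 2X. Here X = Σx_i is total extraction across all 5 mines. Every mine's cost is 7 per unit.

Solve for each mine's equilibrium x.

21.475

A representative mine's profit is π_i = x_i(264.7 − 2X) − 7x_i, with X = x_i + Σ_{j≠i} x_j.
First-order condition: 257.7 − 4x_i − 2Σ_{j≠i} x_j = 0.
Imposing symmetry (x_j = x for all j) turns Σ_{j≠i} x_j into 4x, so 257.7 = 12x and x = 21.475.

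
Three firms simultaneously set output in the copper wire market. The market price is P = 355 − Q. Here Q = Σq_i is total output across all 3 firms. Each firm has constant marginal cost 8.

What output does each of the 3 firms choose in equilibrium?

A representative firm's profit is π_i = q_i(355 − Q) − 8q_i, with Q = q_i + Σ_{j≠i} q_j.
First-order condition: 347 − 2q_i − Σ_{j≠i} q_j = 0.
Imposing symmetry (q_j = q for all j) turns Σ_{j≠i} q_j into 2q, so 347 = 4q and q = 86.75.

86.75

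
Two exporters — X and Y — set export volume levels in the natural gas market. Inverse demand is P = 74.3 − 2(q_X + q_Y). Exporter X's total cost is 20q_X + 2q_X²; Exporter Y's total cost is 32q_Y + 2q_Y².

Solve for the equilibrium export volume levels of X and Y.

5.83, 3.83

Exporter X's profit: π = q_X(74.3 − 2(q_X + q_Y)) − 20q_X − 2q_X².
∂π/∂q_X = 54.3 − 8q_X − 2q_Y = 0, so q_X = 6.7875 − 0.25q_Y.
By the same steps for Y: q_Y = 5.2875 − 0.25q_X.
Substituting the second reaction function into the first: q_X = 6.7875 − 0.25(5.2875 − 0.25q_X), which gives 0.9375q_X = 1749/320 ⇒ q_X = 5.83.
Then q_Y = 5.2875 − 0.25·5.83 = 3.83.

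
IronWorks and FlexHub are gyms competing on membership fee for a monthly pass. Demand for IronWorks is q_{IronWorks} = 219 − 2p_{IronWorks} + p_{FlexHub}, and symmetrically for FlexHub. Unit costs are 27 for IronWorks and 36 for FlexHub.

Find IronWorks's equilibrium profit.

IronWorks's profit: π = (p_{IronWorks} − 27)(219 − 2p_{IronWorks} + p_{FlexHub}).
∂π/∂p_{IronWorks} = 273 − 4p_{IronWorks} + p_{FlexHub} = 0 ⇒ p_{IronWorks} = 68.25 + 0.25p_{FlexHub}.
Similarly p_{FlexHub} = 72.75 + 0.25p_{IronWorks}.
Substituting the second reaction function into the first: p_{IronWorks} = 68.25 + 0.25(72.75 + 0.25p_{IronWorks}), which gives 0.9375p_{IronWorks} = 86.4375 ⇒ p_{IronWorks} = 92.2.
Then p_{FlexHub} = 72.75 + 0.25·92.2 = 95.8.
q_{IronWorks} = 219 − 2·92.2 + 95.8 = 130.4.
Profit = (92.2 − 27)·130.4 = 8502.08.

8502.08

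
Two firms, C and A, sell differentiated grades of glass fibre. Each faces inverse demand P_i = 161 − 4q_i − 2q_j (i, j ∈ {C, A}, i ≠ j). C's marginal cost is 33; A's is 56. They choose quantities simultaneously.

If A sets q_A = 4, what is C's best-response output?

Firm C's profit: π = q_C(161 − 4q_C − 2q_A) − 33q_C.
∂π/∂q_C = 128 − 8q_C − 2q_A = 0 ⇒ q_C = 16 − 0.25q_A.
At q_A = 4: q_C = 16 − 0.25·4 = 15.

15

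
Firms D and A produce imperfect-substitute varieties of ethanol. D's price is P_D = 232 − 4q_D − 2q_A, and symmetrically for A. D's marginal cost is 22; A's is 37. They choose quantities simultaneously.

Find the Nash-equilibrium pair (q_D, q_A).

Firm D's profit: π = q_D(232 − 4q_D − 2q_A) − 22q_D.
∂π/∂q_D = 210 − 8q_D − 2q_A = 0 ⇒ q_D = 26.25 − 0.25q_A.
Similarly q_A = 24.375 − 0.25q_D.
Plugging q_A into D's best response: q_D = 26.25 − 0.25(24.375 − 0.25q_D) ⇒ 0.9375q_D = 645/32, so q_D = 21.5.
Then q_A = 24.375 − 0.25·21.5 = 19.

21.5, 19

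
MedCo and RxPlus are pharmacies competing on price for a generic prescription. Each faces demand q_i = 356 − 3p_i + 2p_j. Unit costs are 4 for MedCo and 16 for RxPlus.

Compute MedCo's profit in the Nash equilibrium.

MedCo's profit: π = (p_{MedCo} − 4)(356 − 3p_{MedCo} + 2p_{RxPlus}).
∂π/∂p_{MedCo} = 368 − 6p_{MedCo} + 2p_{RxPlus} = 0 ⇒ p_{MedCo} = 184/3 + (1/3)p_{RxPlus}.
Similarly p_{RxPlus} = 202/3 + (1/3)p_{MedCo}.
Plugging p_{RxPlus} into MedCo's best response: p_{MedCo} = 184/3 + (1/3)(202/3 + (1/3)p_{MedCo}) ⇒ (8/9)p_{MedCo} = 754/9, so p_{MedCo} = 94.25.
Then p_{RxPlus} = 202/3 + (1/3)·94.25 = 98.75.
q_{MedCo} = 356 − 3·94.25 + 2·98.75 = 270.75.
Profit = (94.25 − 4)·270.75 = 24435.1875.

24435.1875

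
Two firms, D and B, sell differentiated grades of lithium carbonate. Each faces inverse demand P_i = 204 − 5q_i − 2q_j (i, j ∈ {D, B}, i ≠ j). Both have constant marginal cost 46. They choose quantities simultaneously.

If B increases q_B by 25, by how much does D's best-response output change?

-5

Firm D's profit: π = q_D(204 − 5q_D − 2q_B) − 46q_D.
∂π/∂q_D = 158 − 10q_D − 2q_B = 0 ⇒ q_D = 15.8 − 0.2q_B.
The reaction-function slope is −0.2, so a 25-unit rise in q_B moves q_D by −0.2 × 25 = −5. D's best response falls — the actions are strategic substitutes.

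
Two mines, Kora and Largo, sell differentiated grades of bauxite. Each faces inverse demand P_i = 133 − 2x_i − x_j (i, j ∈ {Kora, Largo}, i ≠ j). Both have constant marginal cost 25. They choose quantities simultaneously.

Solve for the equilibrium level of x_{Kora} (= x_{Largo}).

21.6

Mine Kora's profit: π = x_{Kora}(133 − 2x_{Kora} − x_{Largo}) − 25x_{Kora}.
∂π/∂x_{Kora} = 108 − 4x_{Kora} − x_{Largo} = 0 ⇒ x_{Kora} = 27 − 0.25x_{Largo}.
The game is symmetric, so in equilibrium x_{Largo} = x_{Kora}: the reaction function gives 1.25x_{Kora} = 27, hence x_{Kora} = 21.6.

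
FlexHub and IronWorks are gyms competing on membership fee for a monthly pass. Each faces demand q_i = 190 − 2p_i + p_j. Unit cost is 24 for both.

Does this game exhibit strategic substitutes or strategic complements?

strategic complements

FlexHub's profit: π = (p_{FlexHub} − 24)(190 − 2p_{FlexHub} + p_{IronWorks}).
∂π/∂p_{FlexHub} = 238 − 4p_{FlexHub} + p_{IronWorks} = 0 ⇒ p_{FlexHub} = 59.5 + 0.25p_{IronWorks}.
The best-response slope dp_{FlexHub}/dp_{IronWorks} = 0.25 > 0: the reaction function is upward-sloping, so the choices are strategic complements.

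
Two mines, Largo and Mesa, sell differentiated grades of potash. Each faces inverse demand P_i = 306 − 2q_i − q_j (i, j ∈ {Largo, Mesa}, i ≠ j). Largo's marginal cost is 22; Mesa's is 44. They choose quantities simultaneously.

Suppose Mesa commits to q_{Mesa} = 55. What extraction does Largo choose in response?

Mine Largo's profit: π = q_{Largo}(306 − 2q_{Largo} − q_{Mesa}) − 22q_{Largo}.
∂π/∂q_{Largo} = 284 − 4q_{Largo} − q_{Mesa} = 0 ⇒ q_{Largo} = 71 − 0.25q_{Mesa}.
At q_{Mesa} = 55: q_{Largo} = 71 − 0.25·55 = 57.25.

57.25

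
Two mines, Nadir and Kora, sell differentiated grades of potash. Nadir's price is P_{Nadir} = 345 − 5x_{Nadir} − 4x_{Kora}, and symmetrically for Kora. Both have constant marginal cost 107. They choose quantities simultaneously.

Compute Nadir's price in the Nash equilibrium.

192

Mine Nadir's profit: π = x_{Nadir}(345 − 5x_{Nadir} − 4x_{Kora}) − 107x_{Nadir}.
∂π/∂x_{Nadir} = 238 − 10x_{Nadir} − 4x_{Kora} = 0 ⇒ x_{Nadir} = 23.8 − 0.4x_{Kora}.
Setting x_{Nadir} = x_{Kora} in the reaction function: x_{Nadir} = 23.8 − 0.4x_{Nadir}, so x_{Nadir} = 23.8 / 1.4 = 17.
P_{Nadir} = 345 − 5·17 − 4·17 = 192.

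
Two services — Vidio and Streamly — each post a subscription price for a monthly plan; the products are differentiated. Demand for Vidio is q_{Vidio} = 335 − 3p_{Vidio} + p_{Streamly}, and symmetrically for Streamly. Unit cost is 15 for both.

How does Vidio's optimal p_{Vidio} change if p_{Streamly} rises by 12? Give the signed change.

Vidio's profit: π = (p_{Vidio} − 15)(335 − 3p_{Vidio} + p_{Streamly}).
∂π/∂p_{Vidio} = 380 − 6p_{Vidio} + p_{Streamly} = 0 ⇒ p_{Vidio} = 190/3 + (1/6)p_{Streamly}.
The reaction-function slope is 1/6, so a 12-unit rise in p_{Streamly} moves p_{Vidio} by 1/6 × 12 = 2. Vidio's best response rises — the actions are strategic complements.

2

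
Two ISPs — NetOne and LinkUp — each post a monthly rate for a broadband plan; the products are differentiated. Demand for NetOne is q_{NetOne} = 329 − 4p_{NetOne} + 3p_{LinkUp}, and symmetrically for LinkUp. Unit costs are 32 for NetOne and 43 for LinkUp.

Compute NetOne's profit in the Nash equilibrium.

15276.96

NetOne's profit: π = (p_{NetOne} − 32)(329 − 4p_{NetOne} + 3p_{LinkUp}).
∂π/∂p_{NetOne} = 457 − 8p_{NetOne} + 3p_{LinkUp} = 0 ⇒ p_{NetOne} = 57.125 + 0.375p_{LinkUp}.
Similarly p_{LinkUp} = 62.625 + 0.375p_{NetOne}.
Solving the two reaction functions simultaneously: (1 − (0.375)(0.375))p_{NetOne} = 57.125 + 0.375·62.625, so (55/64)p_{NetOne} = 5159/64 and p_{NetOne} = 93.8.
Then p_{LinkUp} = 62.625 + 0.375·93.8 = 97.8.
q_{NetOne} = 329 − 4·93.8 + 3·97.8 = 247.2.
Profit = (93.8 − 32)·247.2 = 15276.96.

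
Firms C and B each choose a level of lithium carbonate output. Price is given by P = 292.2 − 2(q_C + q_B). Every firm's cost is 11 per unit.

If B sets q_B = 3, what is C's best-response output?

Firm C's profit: π = q_C(292.2 − 2(q_C + q_B)) − 11q_C.
∂π/∂q_C = 281.2 − 4q_C − 2q_B = 0, so q_C = 70.3 − 0.5q_B.
At q_B = 3: q_C = 70.3 − 0.5·3 = 68.8.

68.8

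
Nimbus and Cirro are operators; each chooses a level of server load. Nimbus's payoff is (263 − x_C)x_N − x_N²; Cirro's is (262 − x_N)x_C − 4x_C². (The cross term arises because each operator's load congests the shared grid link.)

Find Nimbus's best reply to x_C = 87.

88

Expanding Nimbus's payoff: 263x_N − x_Cx_N − x_N².
∂π/∂x_N = 263 − x_C − 2x_N = 0, so x_N = 131.5 − 0.5x_C.
At x_C = 87: x_N = 131.5 − 0.5·87 = 88.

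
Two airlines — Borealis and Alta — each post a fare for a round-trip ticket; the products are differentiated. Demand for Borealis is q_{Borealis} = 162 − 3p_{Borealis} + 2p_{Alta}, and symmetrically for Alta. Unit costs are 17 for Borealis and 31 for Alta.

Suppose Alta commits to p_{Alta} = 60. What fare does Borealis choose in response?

Borealis's profit: π = (p_{Borealis} − 17)(162 − 3p_{Borealis} + 2p_{Alta}).
∂π/∂p_{Borealis} = 213 − 6p_{Borealis} + 2p_{Alta} = 0 ⇒ p_{Borealis} = 35.5 + (1/3)p_{Alta}.
At p_{Alta} = 60: p_{Borealis} = 35.5 + (1/3)·60 = 55.5.

55.5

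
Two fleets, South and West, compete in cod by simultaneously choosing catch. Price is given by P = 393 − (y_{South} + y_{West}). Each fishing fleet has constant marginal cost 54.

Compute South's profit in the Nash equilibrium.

12769

Fishing fleet South's profit: π = y_{South}(393 − (y_{South} + y_{West})) − 54y_{South}.
∂π/∂y_{South} = 339 − 2y_{South} − y_{West} = 0, so y_{South} = 169.5 − 0.5y_{West}.
The game is symmetric, so in equilibrium y_{West} = y_{South}: the reaction function gives 1.5y_{South} = 169.5, hence y_{South} = 113.
Price P = 393 − 226 = 167.
South's profit: (167 − 54)·113 = 12769.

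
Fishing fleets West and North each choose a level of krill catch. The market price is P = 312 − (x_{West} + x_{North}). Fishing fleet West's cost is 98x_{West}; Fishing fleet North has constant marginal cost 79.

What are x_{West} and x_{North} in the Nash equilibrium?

Fishing fleet West's profit: π = x_{West}(312 − (x_{West} + x_{North})) − 98x_{West}.
∂π/∂x_{West} = 214 − 2x_{West} − x_{North} = 0, so x_{West} = 107 − 0.5x_{North}.
By the same steps for North: x_{North} = 116.5 − 0.5x_{West}.
Solving the two reaction functions simultaneously: (1 − (−0.5)(−0.5))x_{West} = 107 − 0.5·116.5, so 0.75x_{West} = 48.75 and x_{West} = 65.
Then x_{North} = 116.5 − 0.5·65 = 84.

65, 84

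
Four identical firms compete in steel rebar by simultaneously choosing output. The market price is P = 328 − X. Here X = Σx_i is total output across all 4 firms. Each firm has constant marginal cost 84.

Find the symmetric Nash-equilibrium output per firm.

A representative firm's profit is π_i = x_i(328 − X) − 84x_i, with X = x_i + Σ_{j≠i} x_j.
First-order condition: 244 − 2x_i − Σ_{j≠i} x_j = 0.
With identical firms, set every x_j = x: then 244 − 2x − 3x = 0, i.e. x = 244/5 = 48.8.

48.8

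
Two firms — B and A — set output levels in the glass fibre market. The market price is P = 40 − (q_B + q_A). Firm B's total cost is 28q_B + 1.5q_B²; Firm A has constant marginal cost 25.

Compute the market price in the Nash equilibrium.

32

Firm B's profit: π = q_B(40 − (q_B + q_A)) − 28q_B − 1.5q_B².
∂π/∂q_B = 12 − 5q_B − q_A = 0, so q_B = 2.4 − 0.2q_A.
For A: ∂π/∂q_A = 15 − 2q_A − q_B = 0 ⇒ q_A = 7.5 − 0.5q_B.
Solving the two reaction functions simultaneously: (1 − (−0.2)(−0.5))q_B = 2.4 − 0.2·7.5, so 0.9q_B = 0.9 and q_B = 1.
Then q_A = 7.5 − 0.5·1 = 7.
Equilibrium price: P = 40 − 8 = 32.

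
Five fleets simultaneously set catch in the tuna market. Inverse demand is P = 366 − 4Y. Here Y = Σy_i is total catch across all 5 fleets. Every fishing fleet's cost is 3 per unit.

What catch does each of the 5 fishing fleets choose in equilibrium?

A representative fishing fleet's profit is π_i = y_i(366 − 4Y) − 3y_i, with Y = y_i + Σ_{j≠i} y_j.
First-order condition: 363 − 8y_i − 4Σ_{j≠i} y_j = 0.
In a symmetric equilibrium every fishing fleet chooses the same y, so Σ_{j≠i} y_j = 4y. The condition becomes 363 − 24y = 0, giving y = 363/24 = 15.125.

15.125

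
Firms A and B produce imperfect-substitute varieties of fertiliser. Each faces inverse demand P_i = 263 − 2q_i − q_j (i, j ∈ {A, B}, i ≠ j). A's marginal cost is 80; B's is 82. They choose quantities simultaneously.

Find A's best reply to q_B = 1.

45.5

Firm A's profit: π = q_A(263 − 2q_A − q_B) − 80q_A.
∂π/∂q_A = 183 − 4q_A − q_B = 0 ⇒ q_A = 45.75 − 0.25q_B.
At q_B = 1: q_A = 45.75 − 0.25·1 = 45.5.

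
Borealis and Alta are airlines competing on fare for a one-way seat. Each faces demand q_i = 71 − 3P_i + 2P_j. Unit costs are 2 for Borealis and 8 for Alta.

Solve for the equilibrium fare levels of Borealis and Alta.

Borealis's profit: π = (P_{Borealis} − 2)(71 − 3P_{Borealis} + 2P_{Alta}).
∂π/∂P_{Borealis} = 77 − 6P_{Borealis} + 2P_{Alta} = 0 ⇒ P_{Borealis} = 77/6 + (1/3)P_{Alta}.
Similarly P_{Alta} = 95/6 + (1/3)P_{Borealis}.
Solving the two reaction functions simultaneously: (1 − (1/3)(1/3))P_{Borealis} = 77/6 + (1/3)·(95/6), so (8/9)P_{Borealis} = 163/9 and P_{Borealis} = 20.375.
Then P_{Alta} = 95/6 + (1/3)·20.375 = 22.625.

20.375, 22.625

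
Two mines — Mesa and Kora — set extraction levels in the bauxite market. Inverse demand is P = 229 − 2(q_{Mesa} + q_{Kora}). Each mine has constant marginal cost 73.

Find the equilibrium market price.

125

Mine Mesa's profit: π = q_{Mesa}(229 − 2(q_{Mesa} + q_{Kora})) − 73q_{Mesa}.
∂π/∂q_{Mesa} = 156 − 4q_{Mesa} − 2q_{Kora} = 0, so q_{Mesa} = 39 − 0.5q_{Kora}.
By symmetry q_{Kora} = q_{Mesa}; substituting into the reaction function, 1.5q_{Mesa} = 39 and q_{Mesa} = 26.
Equilibrium price: P = 229 − 2·52 = 125.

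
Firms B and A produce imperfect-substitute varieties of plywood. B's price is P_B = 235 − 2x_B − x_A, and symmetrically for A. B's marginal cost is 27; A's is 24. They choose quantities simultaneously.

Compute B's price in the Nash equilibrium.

Firm B's profit: π = x_B(235 − 2x_B − x_A) − 27x_B.
∂π/∂x_B = 208 − 4x_B − x_A = 0 ⇒ x_B = 52 − 0.25x_A.
Similarly x_A = 52.75 − 0.25x_B.
Plugging x_A into B's best response: x_B = 52 − 0.25(52.75 − 0.25x_B) ⇒ 0.9375x_B = 38.8125, so x_B = 41.4.
Then x_A = 52.75 − 0.25·41.4 = 42.4.
P_B = 235 − 2·41.4 − 42.4 = 109.8.

109.8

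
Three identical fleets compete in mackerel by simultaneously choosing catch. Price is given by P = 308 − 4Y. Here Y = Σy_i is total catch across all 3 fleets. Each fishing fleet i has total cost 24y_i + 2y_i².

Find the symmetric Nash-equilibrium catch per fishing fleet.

14.2

A representative fishing fleet's profit is π_i = y_i(308 − 4Y) − 24y_i − 2y_i², with Y = y_i + Σ_{j≠i} y_j.
First-order condition: 284 − 12y_i − 4Σ_{j≠i} y_j = 0.
In a symmetric equilibrium every fishing fleet chooses the same y, so Σ_{j≠i} y_j = 2y. The condition becomes 284 − 20y = 0, giving y = 284/20 = 14.2.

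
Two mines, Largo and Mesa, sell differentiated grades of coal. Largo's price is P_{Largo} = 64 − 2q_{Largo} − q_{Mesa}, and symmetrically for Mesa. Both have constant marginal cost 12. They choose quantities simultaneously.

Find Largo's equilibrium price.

Mine Largo's profit: π = q_{Largo}(64 − 2q_{Largo} − q_{Mesa}) − 12q_{Largo}.
∂π/∂q_{Largo} = 52 − 4q_{Largo} − q_{Mesa} = 0 ⇒ q_{Largo} = 13 − 0.25q_{Mesa}.
Setting q_{Largo} = q_{Mesa} in the reaction function: q_{Largo} = 13 − 0.25q_{Largo}, so q_{Largo} = 13 / 1.25 = 10.4.
P_{Largo} = 64 − 2·10.4 − 10.4 = 32.8.

32.8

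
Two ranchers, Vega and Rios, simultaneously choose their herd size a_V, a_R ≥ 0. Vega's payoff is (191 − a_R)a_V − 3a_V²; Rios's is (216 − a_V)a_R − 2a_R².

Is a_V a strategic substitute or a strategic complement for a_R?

Expanding Vega's payoff: 191a_V − a_Ra_V − 3a_V².
∂π/∂a_V = 191 − a_R − 6a_V = 0, so a_V = 191/6 − (1/6)a_R.
The best-response slope da_V/da_R = −1/6 < 0: the reaction function is downward-sloping, so the choices are strategic substitutes.

strategic substitutes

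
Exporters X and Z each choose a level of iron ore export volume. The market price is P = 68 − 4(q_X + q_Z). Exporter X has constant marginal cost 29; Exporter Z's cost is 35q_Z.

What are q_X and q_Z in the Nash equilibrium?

Exporter X's profit: π = q_X(68 − 4(q_X + q_Z)) − 29q_X.
∂π/∂q_X = 39 − 8q_X − 4q_Z = 0, so q_X = 4.875 − 0.5q_Z.
By the same steps for Z: q_Z = 4.125 − 0.5q_X.
Solving the two reaction functions simultaneously: (1 − (−0.5)(−0.5))q_X = 4.875 − 0.5·4.125, so 0.75q_X = 2.8125 and q_X = 3.75.
Then q_Z = 4.125 − 0.5·3.75 = 2.25.

3.75, 2.25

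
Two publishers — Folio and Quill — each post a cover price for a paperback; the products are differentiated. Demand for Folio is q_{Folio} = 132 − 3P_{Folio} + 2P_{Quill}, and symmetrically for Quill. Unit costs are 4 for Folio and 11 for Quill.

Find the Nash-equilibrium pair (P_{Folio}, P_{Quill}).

37.3125, 39.9375

Folio's profit: π = (P_{Folio} − 4)(132 − 3P_{Folio} + 2P_{Quill}).
∂π/∂P_{Folio} = 144 − 6P_{Folio} + 2P_{Quill} = 0 ⇒ P_{Folio} = 24 + (1/3)P_{Quill}.
Similarly P_{Quill} = 27.5 + (1/3)P_{Folio}.
Solving the two reaction functions simultaneously: (1 − (1/3)(1/3))P_{Folio} = 24 + (1/3)·27.5, so (8/9)P_{Folio} = 199/6 and P_{Folio} = 37.3125.
Then P_{Quill} = 27.5 + (1/3)·37.3125 = 39.9375.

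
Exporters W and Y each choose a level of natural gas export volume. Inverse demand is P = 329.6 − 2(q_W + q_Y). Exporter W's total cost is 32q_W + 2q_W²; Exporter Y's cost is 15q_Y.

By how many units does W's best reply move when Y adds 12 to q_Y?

-3

Exporter W's profit: π = q_W(329.6 − 2(q_W + q_Y)) − 32q_W − 2q_W².
∂π/∂q_W = 297.6 − 8q_W − 2q_Y = 0, so q_W = 37.2 − 0.25q_Y.
The reaction-function slope is −0.25, so a 12-unit rise in q_Y moves q_W by −0.25 × 12 = −3. W's best response falls — the actions are strategic substitutes.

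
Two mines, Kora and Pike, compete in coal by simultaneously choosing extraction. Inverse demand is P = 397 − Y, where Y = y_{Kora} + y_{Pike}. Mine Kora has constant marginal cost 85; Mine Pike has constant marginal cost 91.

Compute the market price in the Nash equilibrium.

Mine Kora's profit: π = y_{Kora}(397 − (y_{Kora} + y_{Pike})) − 85y_{Kora}.
∂π/∂y_{Kora} = 312 − 2y_{Kora} − y_{Pike} = 0, so y_{Kora} = 156 − 0.5y_{Pike}.
By the same steps for Pike: y_{Pike} = 153 − 0.5y_{Kora}.
Solving the two reaction functions simultaneously: (1 − (−0.5)(−0.5))y_{Kora} = 156 − 0.5·153, so 0.75y_{Kora} = 79.5 and y_{Kora} = 106.
Then y_{Pike} = 153 − 0.5·106 = 100.
Equilibrium price: P = 397 − 206 = 191.

191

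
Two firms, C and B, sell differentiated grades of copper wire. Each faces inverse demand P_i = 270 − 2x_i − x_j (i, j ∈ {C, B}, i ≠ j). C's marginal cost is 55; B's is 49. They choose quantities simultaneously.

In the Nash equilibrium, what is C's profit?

Firm C's profit: π = x_C(270 − 2x_C − x_B) − 55x_C.
∂π/∂x_C = 215 − 4x_C − x_B = 0 ⇒ x_C = 53.75 − 0.25x_B.
Similarly x_B = 55.25 − 0.25x_C.
Solving the two reaction functions simultaneously: (1 − (−0.25)(−0.25))x_C = 53.75 − 0.25·55.25, so 0.9375x_C = 39.9375 and x_C = 42.6.
Then x_B = 55.25 − 0.25·42.6 = 44.6.
P_C = 270 − 2·42.6 − 44.6 = 140.2.
Profit = (140.2 − 55)·42.6 = 3629.52.

3629.52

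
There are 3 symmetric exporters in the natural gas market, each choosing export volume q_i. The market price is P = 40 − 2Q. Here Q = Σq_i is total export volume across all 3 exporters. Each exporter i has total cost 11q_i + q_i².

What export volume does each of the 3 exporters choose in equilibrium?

2.9

A representative exporter's profit is π_i = q_i(40 − 2Q) − 11q_i − q_i², with Q = q_i + Σ_{j≠i} q_j.
First-order condition: 29 − 6q_i − 2Σ_{j≠i} q_j = 0.
In a symmetric equilibrium every exporter chooses the same q, so Σ_{j≠i} q_j = 2q. The condition becomes 29 − 10q = 0, giving q = 29/10 = 2.9.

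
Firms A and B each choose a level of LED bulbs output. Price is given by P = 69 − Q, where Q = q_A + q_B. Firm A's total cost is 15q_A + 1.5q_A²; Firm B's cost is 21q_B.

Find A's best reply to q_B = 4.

Firm A's profit: π = q_A(69 − (q_A + q_B)) − 15q_A − 1.5q_A².
∂π/∂q_A = 54 − 5q_A − q_B = 0, so q_A = 10.8 − 0.2q_B.
At q_B = 4: q_A = 10.8 − 0.2·4 = 10.

10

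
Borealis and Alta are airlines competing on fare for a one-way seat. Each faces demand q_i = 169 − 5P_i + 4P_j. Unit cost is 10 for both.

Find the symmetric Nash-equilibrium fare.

Borealis's profit: π = (P_{Borealis} − 10)(169 − 5P_{Borealis} + 4P_{Alta}).
∂π/∂P_{Borealis} = 219 − 10P_{Borealis} + 4P_{Alta} = 0 ⇒ P_{Borealis} = 21.9 + 0.4P_{Alta}.
The game is symmetric, so in equilibrium P_{Alta} = P_{Borealis}: the reaction function gives 0.6P_{Borealis} = 21.9, hence P_{Borealis} = 36.5.

36.5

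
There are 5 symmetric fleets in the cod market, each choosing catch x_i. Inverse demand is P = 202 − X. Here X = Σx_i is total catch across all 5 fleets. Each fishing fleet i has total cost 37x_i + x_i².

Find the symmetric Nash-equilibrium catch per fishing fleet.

A representative fishing fleet's profit is π_i = x_i(202 − X) − 37x_i − x_i², with X = x_i + Σ_{j≠i} x_j.
First-order condition: 165 − 4x_i − Σ_{j≠i} x_j = 0.
In a symmetric equilibrium every fishing fleet chooses the same x, so Σ_{j≠i} x_j = 4x. The condition becomes 165 − 8x = 0, giving x = 165/8 = 20.625.

20.625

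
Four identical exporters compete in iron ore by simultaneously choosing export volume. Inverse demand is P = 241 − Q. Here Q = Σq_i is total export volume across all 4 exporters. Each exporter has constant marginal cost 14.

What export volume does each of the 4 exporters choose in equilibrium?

A representative exporter's profit is π_i = q_i(241 − Q) − 14q_i, with Q = q_i + Σ_{j≠i} q_j.
First-order condition: 227 − 2q_i − Σ_{j≠i} q_j = 0.
Imposing symmetry (q_j = q for all j) turns Σ_{j≠i} q_j into 3q, so 227 = 5q and q = 45.4.

45.4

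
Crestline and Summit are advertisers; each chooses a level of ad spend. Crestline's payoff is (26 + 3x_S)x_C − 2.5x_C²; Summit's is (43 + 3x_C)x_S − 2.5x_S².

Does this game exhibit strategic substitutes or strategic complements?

Expanding Crestline's payoff: 26x_C + 3x_Sx_C − 2.5x_C².
∂π/∂x_C = 26 + 3x_S − 5x_C = 0, so x_C = 5.2 + 0.6x_S.
The best-response slope dx_C/dx_S = 0.6 > 0: the reaction function is upward-sloping, so the choices are strategic complements.

strategic complements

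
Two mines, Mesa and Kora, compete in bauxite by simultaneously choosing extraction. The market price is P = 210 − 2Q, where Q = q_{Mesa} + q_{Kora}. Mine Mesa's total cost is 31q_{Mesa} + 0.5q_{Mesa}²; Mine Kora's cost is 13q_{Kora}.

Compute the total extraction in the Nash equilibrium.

Mine Mesa's profit: π = q_{Mesa}(210 − 2(q_{Mesa} + q_{Kora})) − 31q_{Mesa} − 0.5q_{Mesa}².
∂π/∂q_{Mesa} = 179 − 5q_{Mesa} − 2q_{Kora} = 0, so q_{Mesa} = 35.8 − 0.4q_{Kora}.
For Kora: ∂π/∂q_{Kora} = 197 − 4q_{Kora} − 2q_{Mesa} = 0 ⇒ q_{Kora} = 49.25 − 0.5q_{Mesa}.
Plugging q_{Kora} into Mesa's best response: q_{Mesa} = 35.8 − 0.4(49.25 − 0.5q_{Mesa}) ⇒ 0.8q_{Mesa} = 16.1, so q_{Mesa} = 20.125.
Then q_{Kora} = 49.25 − 0.5·20.125 = 39.1875.
Total extraction: 20.125 + 39.1875 = 59.3125.

59.3125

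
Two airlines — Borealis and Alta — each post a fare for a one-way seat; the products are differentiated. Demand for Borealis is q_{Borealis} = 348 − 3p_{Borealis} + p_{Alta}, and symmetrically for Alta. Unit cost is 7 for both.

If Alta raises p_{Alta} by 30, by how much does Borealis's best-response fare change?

Borealis's profit: π = (p_{Borealis} − 7)(348 − 3p_{Borealis} + p_{Alta}).
∂π/∂p_{Borealis} = 369 − 6p_{Borealis} + p_{Alta} = 0 ⇒ p_{Borealis} = 61.5 + (1/6)p_{Alta}.
The reaction-function slope is 1/6, so a 30-unit rise in p_{Alta} moves p_{Borealis} by 1/6 × 30 = 5. Borealis's best response rises — the actions are strategic complements.

5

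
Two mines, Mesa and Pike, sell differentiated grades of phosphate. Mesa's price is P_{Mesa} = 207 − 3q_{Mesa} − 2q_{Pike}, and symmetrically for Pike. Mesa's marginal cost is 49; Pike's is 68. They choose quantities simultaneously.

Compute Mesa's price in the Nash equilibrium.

Mine Mesa's profit: π = q_{Mesa}(207 − 3q_{Mesa} − 2q_{Pike}) − 49q_{Mesa}.
∂π/∂q_{Mesa} = 158 − 6q_{Mesa} − 2q_{Pike} = 0 ⇒ q_{Mesa} = 79/3 − (1/3)q_{Pike}.
Similarly q_{Pike} = 139/6 − (1/3)q_{Mesa}.
Plugging q_{Pike} into Mesa's best response: q_{Mesa} = 79/3 − (1/3)(139/6 − (1/3)q_{Mesa}) ⇒ (8/9)q_{Mesa} = 335/18, so q_{Mesa} = 20.9375.
Then q_{Pike} = 139/6 − (1/3)·20.9375 = 16.1875.
P_{Mesa} = 207 − 3·20.9375 − 2·16.1875 = 111.8125.

111.8125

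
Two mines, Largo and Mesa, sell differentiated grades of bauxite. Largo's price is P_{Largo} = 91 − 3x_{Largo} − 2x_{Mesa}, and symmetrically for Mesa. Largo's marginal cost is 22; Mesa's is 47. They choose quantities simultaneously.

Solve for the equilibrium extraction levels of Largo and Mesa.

10.1875, 3.9375

Mine Largo's profit: π = x_{Largo}(91 − 3x_{Largo} − 2x_{Mesa}) − 22x_{Largo}.
∂π/∂x_{Largo} = 69 − 6x_{Largo} − 2x_{Mesa} = 0 ⇒ x_{Largo} = 11.5 − (1/3)x_{Mesa}.
Similarly x_{Mesa} = 22/3 − (1/3)x_{Largo}.
Substituting the second reaction function into the first: x_{Largo} = 11.5 − (1/3)(22/3 − (1/3)x_{Largo}), which gives (8/9)x_{Largo} = 163/18 ⇒ x_{Largo} = 10.1875.
Then x_{Mesa} = 22/3 − (1/3)·10.1875 = 3.9375.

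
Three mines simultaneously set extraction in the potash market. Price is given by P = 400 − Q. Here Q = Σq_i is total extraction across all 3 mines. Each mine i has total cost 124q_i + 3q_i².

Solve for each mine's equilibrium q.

27.6

A representative mine's profit is π_i = q_i(400 − Q) − 124q_i − 3q_i², with Q = q_i + Σ_{j≠i} q_j.
First-order condition: 276 − 8q_i − Σ_{j≠i} q_j = 0.
In a symmetric equilibrium every mine chooses the same q, so Σ_{j≠i} q_j = 2q. The condition becomes 276 − 10q = 0, giving q = 276/10 = 27.6.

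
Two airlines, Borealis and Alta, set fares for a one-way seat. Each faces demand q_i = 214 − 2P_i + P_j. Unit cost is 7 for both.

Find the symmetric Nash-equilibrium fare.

Borealis's profit: π = (P_{Borealis} − 7)(214 − 2P_{Borealis} + P_{Alta}).
∂π/∂P_{Borealis} = 228 − 4P_{Borealis} + P_{Alta} = 0 ⇒ P_{Borealis} = 57 + 0.25P_{Alta}.
The game is symmetric, so in equilibrium P_{Alta} = P_{Borealis}: the reaction function gives 0.75P_{Borealis} = 57, hence P_{Borealis} = 76.

76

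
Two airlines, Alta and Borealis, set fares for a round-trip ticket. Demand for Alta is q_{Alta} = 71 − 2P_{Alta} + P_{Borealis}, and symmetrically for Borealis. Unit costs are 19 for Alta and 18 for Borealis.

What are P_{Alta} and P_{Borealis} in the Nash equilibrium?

36.2, 35.8

Alta's profit: π = (P_{Alta} − 19)(71 − 2P_{Alta} + P_{Borealis}).
∂π/∂P_{Alta} = 109 − 4P_{Alta} + P_{Borealis} = 0 ⇒ P_{Alta} = 27.25 + 0.25P_{Borealis}.
Similarly P_{Borealis} = 26.75 + 0.25P_{Alta}.
Plugging P_{Borealis} into Alta's best response: P_{Alta} = 27.25 + 0.25(26.75 + 0.25P_{Alta}) ⇒ 0.9375P_{Alta} = 33.9375, so P_{Alta} = 36.2.
Then P_{Borealis} = 26.75 + 0.25·36.2 = 35.8.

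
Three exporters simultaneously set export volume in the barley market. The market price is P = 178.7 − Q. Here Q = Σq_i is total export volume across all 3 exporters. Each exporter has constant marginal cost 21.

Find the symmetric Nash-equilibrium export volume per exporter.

A representative exporter's profit is π_i = q_i(178.7 − Q) − 21q_i, with Q = q_i + Σ_{j≠i} q_j.
First-order condition: 157.7 − 2q_i − Σ_{j≠i} q_j = 0.
With identical exporters, set every q_j = q: then 157.7 − 2q − 2q = 0, i.e. q = 157.7/4 = 39.425.

39.425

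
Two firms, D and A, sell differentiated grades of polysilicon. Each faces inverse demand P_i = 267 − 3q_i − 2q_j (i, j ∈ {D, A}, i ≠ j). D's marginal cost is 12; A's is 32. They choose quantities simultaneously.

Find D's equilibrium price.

111.375

Firm D's profit: π = q_D(267 − 3q_D − 2q_A) − 12q_D.
∂π/∂q_D = 255 − 6q_D − 2q_A = 0 ⇒ q_D = 42.5 − (1/3)q_A.
Similarly q_A = 235/6 − (1/3)q_D.
Substituting the second reaction function into the first: q_D = 42.5 − (1/3)(235/6 − (1/3)q_D), which gives (8/9)q_D = 265/9 ⇒ q_D = 33.125.
Then q_A = 235/6 − (1/3)·33.125 = 28.125.
P_D = 267 − 3·33.125 − 2·28.125 = 111.375.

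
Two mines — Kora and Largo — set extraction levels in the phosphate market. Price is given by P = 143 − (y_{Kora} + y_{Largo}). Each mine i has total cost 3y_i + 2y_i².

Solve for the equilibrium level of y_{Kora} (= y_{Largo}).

Mine Kora's profit: π = y_{Kora}(143 − (y_{Kora} + y_{Largo})) − 3y_{Kora} − 2y_{Kora}².
∂π/∂y_{Kora} = 140 − 6y_{Kora} − y_{Largo} = 0, so y_{Kora} = 70/3 − (1/6)y_{Largo}.
The game is symmetric, so in equilibrium y_{Largo} = y_{Kora}: the reaction function gives (7/6)y_{Kora} = 70/3, hence y_{Kora} = 20.

20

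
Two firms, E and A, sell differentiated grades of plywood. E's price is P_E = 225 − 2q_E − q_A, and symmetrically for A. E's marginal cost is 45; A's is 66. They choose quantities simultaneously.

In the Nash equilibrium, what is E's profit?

2797.52

Firm E's profit: π = q_E(225 − 2q_E − q_A) − 45q_E.
∂π/∂q_E = 180 − 4q_E − q_A = 0 ⇒ q_E = 45 − 0.25q_A.
Similarly q_A = 39.75 − 0.25q_E.
Solving the two reaction functions simultaneously: (1 − (−0.25)(−0.25))q_E = 45 − 0.25·39.75, so 0.9375q_E = 35.0625 and q_E = 37.4.
Then q_A = 39.75 − 0.25·37.4 = 30.4.
P_E = 225 − 2·37.4 − 30.4 = 119.8.
Profit = (119.8 − 45)·37.4 = 2797.52.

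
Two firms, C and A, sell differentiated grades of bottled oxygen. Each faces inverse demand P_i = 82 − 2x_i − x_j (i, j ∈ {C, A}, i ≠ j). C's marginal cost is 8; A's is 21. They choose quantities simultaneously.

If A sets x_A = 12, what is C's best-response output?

Firm C's profit: π = x_C(82 − 2x_C − x_A) − 8x_C.
∂π/∂x_C = 74 − 4x_C − x_A = 0 ⇒ x_C = 18.5 − 0.25x_A.
At x_A = 12: x_C = 18.5 − 0.25·12 = 15.5.

15.5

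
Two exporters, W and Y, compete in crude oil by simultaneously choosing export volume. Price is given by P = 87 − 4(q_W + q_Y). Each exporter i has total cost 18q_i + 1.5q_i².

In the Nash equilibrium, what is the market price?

Exporter W's profit: π = q_W(87 − 4(q_W + q_Y)) − 18q_W − 1.5q_W².
∂π/∂q_W = 69 − 11q_W − 4q_Y = 0, so q_W = 69/11 − (4/11)q_Y.
Setting q_W = q_Y in the reaction function: q_W = 69/11 − (4/11)q_W, so q_W = (69/11) / (15/11) = 4.6.
Equilibrium price: P = 87 − 4·9.2 = 50.2.

50.2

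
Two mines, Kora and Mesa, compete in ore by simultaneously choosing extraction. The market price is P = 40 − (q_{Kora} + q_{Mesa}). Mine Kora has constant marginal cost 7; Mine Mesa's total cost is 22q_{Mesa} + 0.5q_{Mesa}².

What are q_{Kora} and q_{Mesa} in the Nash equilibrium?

Mine Kora's profit: π = q_{Kora}(40 − (q_{Kora} + q_{Mesa})) − 7q_{Kora}.
∂π/∂q_{Kora} = 33 − 2q_{Kora} − q_{Mesa} = 0, so q_{Kora} = 16.5 − 0.5q_{Mesa}.
For Mesa: ∂π/∂q_{Mesa} = 18 − 3q_{Mesa} − q_{Kora} = 0 ⇒ q_{Mesa} = 6 − (1/3)q_{Kora}.
Solving the two reaction functions simultaneously: (1 − (−0.5)(−1/3))q_{Kora} = 16.5 − 0.5·6, so (5/6)q_{Kora} = 13.5 and q_{Kora} = 16.2.
Then q_{Mesa} = 6 − (1/3)·16.2 = 0.6.

16.2, 0.6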